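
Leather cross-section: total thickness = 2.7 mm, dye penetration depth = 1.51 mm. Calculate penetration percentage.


Penetration% = 1.51 / 2.7 x 100
Penetration = 55.9%


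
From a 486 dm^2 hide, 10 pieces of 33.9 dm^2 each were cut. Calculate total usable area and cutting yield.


Total usable = 10 x 33.9 = 339.0 dm^2
Yield = 339.0 / 486 x 100 = 69.8%


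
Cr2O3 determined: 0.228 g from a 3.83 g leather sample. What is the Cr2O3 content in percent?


5.95%


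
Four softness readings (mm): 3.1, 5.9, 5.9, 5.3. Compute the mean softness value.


Sum = 3.1 + 5.9 + 5.9 + 5.3
Mean = 20.2 / 4 = 5.05 mm


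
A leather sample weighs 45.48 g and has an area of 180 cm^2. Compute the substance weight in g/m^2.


Substance weight = mass / area x 10000
SW = 45.48 / 180 x 10000
SW = 2526.7 g/m^2


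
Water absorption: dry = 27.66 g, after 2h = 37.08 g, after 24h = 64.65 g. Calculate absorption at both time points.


WA (2h) = (37.08 - 27.66) / 27.66 x 100 = 34.1%
WA (24h) = (64.65 - 27.66) / 27.66 x 100 = 133.7%


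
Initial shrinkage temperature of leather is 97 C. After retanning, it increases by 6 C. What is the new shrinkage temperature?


New Ts = 97 + 6 = 103 C


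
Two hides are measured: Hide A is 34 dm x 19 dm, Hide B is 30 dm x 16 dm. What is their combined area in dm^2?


1126 dm^2


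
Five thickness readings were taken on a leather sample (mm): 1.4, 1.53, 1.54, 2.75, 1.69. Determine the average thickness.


1.78 mm

Sum = 1.4 + 1.53 + 1.54 + 2.75 + 1.69 = 8.91
Average = 8.91 / 5 = 1.78 mm


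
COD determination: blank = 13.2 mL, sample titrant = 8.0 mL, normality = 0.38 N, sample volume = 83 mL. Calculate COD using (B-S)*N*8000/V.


190.5 mg/L


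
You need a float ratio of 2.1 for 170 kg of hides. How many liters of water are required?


Water = hide weight x target ratio
Water = 170 x 2.1 = 357.0 L


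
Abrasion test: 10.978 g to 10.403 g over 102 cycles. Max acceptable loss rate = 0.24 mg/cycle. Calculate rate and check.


Loss = 10.978 - 10.403 = 0.575 g
Rate = 0.575 g / 102 cycles x 1000 = 5.637 mg/cycle
Max = 0.24 mg/cycle
Passes: No


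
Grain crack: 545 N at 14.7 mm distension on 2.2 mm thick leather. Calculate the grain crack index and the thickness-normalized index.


Crack index = 37.1 N/mm
Normalized index = 16.9 N/mm per mm

Crack index = 545 / 14.7 = 37.1 N/mm
Normalized = 37.1 / 2.2 = 16.9 N/mm per mm


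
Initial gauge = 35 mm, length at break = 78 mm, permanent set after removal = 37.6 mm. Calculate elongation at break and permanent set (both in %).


Elongation at break = 122.9%
Permanent set = 7.4%

Elongation at break = (78 - 35) / 35 x 100 = 122.9%
Permanent set = (37.6 - 35) / 35 x 100 = 7.4%


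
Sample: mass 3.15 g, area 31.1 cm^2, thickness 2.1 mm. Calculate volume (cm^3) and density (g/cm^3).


Volume = 6.531 cm^3
Density = 0.482 g/cm^3

Thickness in cm = 2.1 / 10 = 0.21 cm
Volume = 31.1 x 0.21 = 6.531 cm^3
Density = 3.15 / 6.531 = 0.482 g/cm^3


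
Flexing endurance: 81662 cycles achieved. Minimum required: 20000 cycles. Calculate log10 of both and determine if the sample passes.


Achieved: log10 = 4.91
Required: log10 = 4.30
Passes: Yes

log10(81662) = 4.91
log10(20000) = 4.30
Passes: Yes


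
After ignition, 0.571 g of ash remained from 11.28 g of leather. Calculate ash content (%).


5.06%


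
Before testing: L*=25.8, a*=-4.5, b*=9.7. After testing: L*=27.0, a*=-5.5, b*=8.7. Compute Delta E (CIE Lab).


Delta E = 1.85


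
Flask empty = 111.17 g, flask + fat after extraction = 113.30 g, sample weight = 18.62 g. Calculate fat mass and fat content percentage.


Fat mass = 2.13 g
Fat content = 11.4%

Fat mass = 113.30 - 111.17 = 2.13 g
Fat% = 2.13 / 18.62 x 100 = 11.4%


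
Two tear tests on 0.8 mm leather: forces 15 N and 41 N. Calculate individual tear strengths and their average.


Tear 1 = 15 / 0.8 = 18.8 N/mm
Tear 2 = 41 / 0.8 = 51.3 N/mm
Average = (18.8 + 51.3) / 2 = 35.1 N/mm


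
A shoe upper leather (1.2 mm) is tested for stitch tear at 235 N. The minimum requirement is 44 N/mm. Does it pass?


STS = 235 / 1.2 = 195.8 N/mm
Minimum required: 44 N/mm
Passes: Yes


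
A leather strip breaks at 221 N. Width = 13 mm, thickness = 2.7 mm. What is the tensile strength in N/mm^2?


6.30 N/mm^2

Cross-sectional area = 13 x 2.7 = 35.1 mm^2
Tensile strength = 221 / 35.1 = 6.30 N/mm^2


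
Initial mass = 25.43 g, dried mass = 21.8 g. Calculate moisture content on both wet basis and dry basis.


Moisture lost = 25.43 - 21.8 = 3.63 g
Wet basis MC = 3.63 / 25.43 x 100 = 14.3%
Dry basis MC = 3.63 / 21.8 x 100 = 16.7%


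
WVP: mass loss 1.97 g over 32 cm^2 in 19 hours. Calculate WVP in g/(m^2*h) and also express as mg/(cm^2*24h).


WVP = 32.40 g/(m^2*h)
Daily rate = 77.76 mg/(cm^2*24h)


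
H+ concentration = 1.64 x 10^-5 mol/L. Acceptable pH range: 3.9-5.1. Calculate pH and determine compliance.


pH = -log10(1.64 x 10^-5) = 4.79
Range: 3.9 to 5.1
Compliant: Yes


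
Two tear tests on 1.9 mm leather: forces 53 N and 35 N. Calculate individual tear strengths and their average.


Tear 1 = 27.9 N/mm
Tear 2 = 18.4 N/mm
Average = 23.2 N/mm

Tear 1 = 53 / 1.9 = 27.9 N/mm
Tear 2 = 35 / 1.9 = 18.4 N/mm
Average = (27.9 + 18.4) / 2 = 23.2 N/mm


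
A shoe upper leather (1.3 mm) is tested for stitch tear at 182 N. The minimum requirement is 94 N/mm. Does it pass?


STS = 182 / 1.3 = 140.0 N/mm
Minimum required: 94 N/mm
Passes: Yes


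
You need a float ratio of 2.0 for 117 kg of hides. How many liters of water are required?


234.0 L


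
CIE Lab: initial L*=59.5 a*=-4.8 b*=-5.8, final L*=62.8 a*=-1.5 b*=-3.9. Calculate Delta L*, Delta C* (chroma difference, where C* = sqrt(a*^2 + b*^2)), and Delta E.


Delta L* = 3.3
Delta C* = -3.35
Delta E = 5.04

Delta L* = 62.8 - 59.5 = 3.3
C1* = sqrt((-4.8)^2 + (-5.8)^2) = 7.529
C2* = sqrt((-1.5)^2 + (-3.9)^2) = 4.179
Delta C* = 4.179 - 7.529 = -3.35
Delta E = sqrt((3.3)^2 + (3.3)^2 + (1.9)^2) = 5.04


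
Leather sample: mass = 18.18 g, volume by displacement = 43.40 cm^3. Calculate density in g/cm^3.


0.419 g/cm^3

Density = mass / volume
Density = 18.18 / 43.40 = 0.419 g/cm^3


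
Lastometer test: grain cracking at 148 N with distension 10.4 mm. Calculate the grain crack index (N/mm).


Grain crack index = force / distension
Index = 148 / 10.4 = 14.2 N/mm


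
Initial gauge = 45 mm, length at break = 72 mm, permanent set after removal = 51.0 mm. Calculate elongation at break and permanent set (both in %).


Elongation at break = 60.0%
Permanent set = 13.3%


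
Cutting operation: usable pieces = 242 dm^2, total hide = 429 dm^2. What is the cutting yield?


56.4%

Yield = usable / total x 100
Yield = 242 / 429 x 100 = 56.4%


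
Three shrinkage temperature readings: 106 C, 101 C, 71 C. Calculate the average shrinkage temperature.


92.7 C

Average = (106 + 101 + 71) / 3
Average = 278 / 3 = 92.7 C


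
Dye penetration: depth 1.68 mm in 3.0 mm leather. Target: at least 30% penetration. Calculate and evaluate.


Penetration = 56.0%
Meets target: Yes

Penetration = 1.68 / 3.0 x 100 = 56.0%
Target: 30%
Meets target: Yes


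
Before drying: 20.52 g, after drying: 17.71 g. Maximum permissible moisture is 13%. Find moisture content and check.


Moisture content = 13.7%
Acceptable: No

MC = (20.52 - 17.71) / 20.52 x 100 = 13.7%
Maximum: 13%
Acceptable: No


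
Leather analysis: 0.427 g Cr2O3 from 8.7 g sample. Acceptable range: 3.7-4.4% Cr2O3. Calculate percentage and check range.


Cr2O3% = 0.427 / 8.7 x 100 = 4.91%
Acceptable range: 3.7 to 4.4%
Within range: No


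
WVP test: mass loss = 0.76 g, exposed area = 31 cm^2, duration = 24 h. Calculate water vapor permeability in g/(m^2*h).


WVP = mass_loss / (area x time) x 10000
WVP = 0.76 / (31 x 24) x 10000
WVP = 0.76 / 744 x 10000 = 10.22 g/(m^2*h)


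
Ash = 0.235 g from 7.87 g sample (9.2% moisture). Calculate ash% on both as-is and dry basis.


As-is ash% = 0.235 / 7.87 x 100 = 2.99%
Dry mass = 7.87 x (100 - 9.2) / 100 = 7.14596 g
Dry-basis ash% = 0.235 / 7.14596 x 100 = 3.29%


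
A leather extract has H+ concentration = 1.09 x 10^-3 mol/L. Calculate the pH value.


pH = -log10[H+]
pH = -log10(1.09 x 10^-3) = 2.96


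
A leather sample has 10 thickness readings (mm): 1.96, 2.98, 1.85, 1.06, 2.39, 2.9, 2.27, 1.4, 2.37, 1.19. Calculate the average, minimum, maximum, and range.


Sum = 20.37
Average = 20.37 / 10 = 2.04 mm
Minimum = 1.06 mm
Maximum = 2.98 mm
Range = 2.98 - 1.06 = 1.92 mm


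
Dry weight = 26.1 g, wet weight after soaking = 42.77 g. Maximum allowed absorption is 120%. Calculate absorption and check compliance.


WA = (42.77 - 26.1) / 26.1 x 100 = 63.9%
Maximum allowed: 120%
Compliant: Yes


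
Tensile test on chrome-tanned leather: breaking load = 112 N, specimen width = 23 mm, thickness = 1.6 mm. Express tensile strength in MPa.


Cross-section = 23 x 1.6 = 36.8 mm^2
TS = 112 / 36.8 = 3.04 MPa
(1 N/mm^2 = 1 MPa)


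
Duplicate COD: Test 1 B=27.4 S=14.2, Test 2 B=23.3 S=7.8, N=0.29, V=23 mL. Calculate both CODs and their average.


COD1 = (27.4 - 14.2) x 0.29 x 8000 / 23 = 1331.5 mg/L
COD2 = (23.3 - 7.8) x 0.29 x 8000 / 23 = 1563.5 mg/L
Average = (1331.5 + 1563.5) / 2 = 1447.5 mg/L


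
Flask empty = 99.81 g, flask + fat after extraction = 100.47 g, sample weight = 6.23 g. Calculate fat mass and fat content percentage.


Fat mass = 0.66 g
Fat content = 10.6%


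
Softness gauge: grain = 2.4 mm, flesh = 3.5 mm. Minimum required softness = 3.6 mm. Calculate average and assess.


Average = (2.4 + 3.5) / 2 = 2.95 mm
Minimum = 3.6 mm
Meets requirement: No


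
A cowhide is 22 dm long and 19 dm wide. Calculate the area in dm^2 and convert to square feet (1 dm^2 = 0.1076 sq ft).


Area = 22 x 19 = 418 dm^2
Conversion: 418 x 0.1076 = 44.98 sq ft


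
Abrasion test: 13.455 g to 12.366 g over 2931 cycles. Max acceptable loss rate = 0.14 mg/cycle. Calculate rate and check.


Rate = 0.372 mg/cycle
Passes: No

Loss = 13.455 - 12.366 = 1.089 g
Rate = 1.089 g / 2931 cycles x 1000 = 0.372 mg/cycle
Max = 0.14 mg/cycle
Passes: No


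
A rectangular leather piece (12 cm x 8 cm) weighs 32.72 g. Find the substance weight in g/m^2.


3408.3 g/m^2

Area = 12 x 8 = 96 cm^2
SW = 32.72 / 96 x 10000 = 3408.3 g/m^2


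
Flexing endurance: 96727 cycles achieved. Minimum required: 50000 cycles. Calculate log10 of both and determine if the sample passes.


log10(96727) = 4.99
log10(50000) = 4.70
Passes: Yes


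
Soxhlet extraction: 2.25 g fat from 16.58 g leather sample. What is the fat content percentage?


Fat content = 2.25 / 16.58 x 100
Fat = 13.6%


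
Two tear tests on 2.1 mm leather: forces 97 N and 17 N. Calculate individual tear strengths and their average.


Tear 1 = 97 / 2.1 = 46.2 N/mm
Tear 2 = 17 / 2.1 = 8.1 N/mm
Average = (46.2 + 8.1) / 2 = 27.2 N/mm


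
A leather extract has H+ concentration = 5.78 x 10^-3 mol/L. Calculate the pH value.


pH = -log10[H+]
pH = -log10(5.78 x 10^-3) = 2.24


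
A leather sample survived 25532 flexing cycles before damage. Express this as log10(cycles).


log10(25532) = 4.41


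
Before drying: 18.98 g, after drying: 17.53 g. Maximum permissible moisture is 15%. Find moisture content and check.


Moisture content = 7.6%
Acceptable: Yes


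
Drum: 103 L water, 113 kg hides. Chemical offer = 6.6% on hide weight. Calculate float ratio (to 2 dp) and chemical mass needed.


Float ratio = 103 / 113 = 0.91
Chemical = 113 x 6.6 / 100 = 7.458 kg


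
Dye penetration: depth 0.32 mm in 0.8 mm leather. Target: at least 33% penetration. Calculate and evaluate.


Penetration = 0.32 / 0.8 x 100 = 40.0%
Target: 33%
Meets target: Yes


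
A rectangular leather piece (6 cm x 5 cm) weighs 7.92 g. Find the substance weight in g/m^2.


2640.0 g/m^2

Area = 6 x 5 = 30 cm^2
SW = 7.92 / 30 x 10000 = 2640.0 g/m^2


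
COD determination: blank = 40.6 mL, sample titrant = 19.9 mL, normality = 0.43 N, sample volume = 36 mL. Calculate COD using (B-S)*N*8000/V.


COD = (40.6 - 19.9) x 0.43 x 8000 / 36
COD = 20.7 x 0.43 x 8000 / 36
COD = 1978.0 mg/L


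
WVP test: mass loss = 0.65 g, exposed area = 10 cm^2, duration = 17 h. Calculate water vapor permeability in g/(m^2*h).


WVP = mass_loss / (area x time) x 10000
WVP = 0.65 / (10 x 17) x 10000
WVP = 0.65 / 170 x 10000 = 38.24 g/(m^2*h)


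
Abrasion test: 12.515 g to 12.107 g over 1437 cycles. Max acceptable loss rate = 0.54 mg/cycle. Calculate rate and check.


Loss = 12.515 - 12.107 = 0.408 g
Rate = 0.408 g / 1437 cycles x 1000 = 0.284 mg/cycle
Max = 0.54 mg/cycle
Passes: Yes


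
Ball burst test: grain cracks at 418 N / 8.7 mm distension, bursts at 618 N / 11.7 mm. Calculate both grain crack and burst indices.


Crack index = 48.0 N/mm
Burst index = 52.8 N/mm

Crack index = 418 / 8.7 = 48.0 N/mm
Burst index = 618 / 11.7 = 52.8 N/mm


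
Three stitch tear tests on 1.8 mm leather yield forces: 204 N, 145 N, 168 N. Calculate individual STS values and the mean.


STS1 = 204 / 1.8 = 113.3 N/mm
STS2 = 145 / 1.8 = 80.6 N/mm
STS3 = 168 / 1.8 = 93.3 N/mm
Mean = (113.3 + 80.6 + 93.3) / 3 = 95.7 N/mm


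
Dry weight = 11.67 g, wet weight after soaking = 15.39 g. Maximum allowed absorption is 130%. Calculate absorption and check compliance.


WA = (15.39 - 11.67) / 11.67 x 100 = 31.9%
Maximum allowed: 130%
Compliant: Yes


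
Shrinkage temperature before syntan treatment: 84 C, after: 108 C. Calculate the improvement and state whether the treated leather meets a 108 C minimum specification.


Improvement = 24 C
Meets 108 C spec: Yes

Improvement = 108 - 84 = 24 C
Spec check: 108 C >= 108 C? Yes


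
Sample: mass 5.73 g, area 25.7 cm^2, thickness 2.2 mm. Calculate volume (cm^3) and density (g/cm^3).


Volume = 5.654 cm^3
Density = 1.013 g/cm^3

Thickness in cm = 2.2 / 10 = 0.22 cm
Volume = 25.7 x 0.22 = 5.654 cm^3
Density = 5.73 / 5.654 = 1.013 g/cm^3


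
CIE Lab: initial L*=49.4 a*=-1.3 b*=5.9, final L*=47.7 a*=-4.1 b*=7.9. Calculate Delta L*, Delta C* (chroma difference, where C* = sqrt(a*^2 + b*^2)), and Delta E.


Delta L* = 47.7 - 49.4 = -1.7
C1* = sqrt((-1.3)^2 + (5.9)^2) = 6.042
C2* = sqrt((-4.1)^2 + (7.9)^2) = 8.901
Delta C* = 8.901 - 6.042 = 2.86
Delta E = sqrt((-1.7)^2 + (-2.8)^2 + (2.0)^2) = 3.84


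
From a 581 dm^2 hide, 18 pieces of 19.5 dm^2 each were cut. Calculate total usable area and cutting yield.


Total usable = 18 x 19.5 = 351.0 dm^2
Yield = 351.0 / 581 x 100 = 60.4%


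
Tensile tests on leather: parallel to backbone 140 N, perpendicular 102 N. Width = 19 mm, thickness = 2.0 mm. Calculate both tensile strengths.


Parallel = 3.68 N/mm^2
Perpendicular = 2.68 N/mm^2

Area = 19 x 2.0 = 38.0 mm^2
TS (parallel) = 140 / 38.0 = 3.68 N/mm^2
TS (perpendicular) = 102 / 38.0 = 2.68 N/mm^2


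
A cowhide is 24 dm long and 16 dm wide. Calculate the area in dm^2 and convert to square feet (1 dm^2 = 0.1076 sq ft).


Area = 24 x 16 = 384 dm^2
Conversion: 384 x 0.1076 = 41.32 sq ft


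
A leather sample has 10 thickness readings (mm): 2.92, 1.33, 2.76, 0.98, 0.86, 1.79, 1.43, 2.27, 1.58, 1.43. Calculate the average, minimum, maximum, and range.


Average = 1.74 mm
Min = 0.86 mm
Max = 2.92 mm
Range = 2.06 mm

Sum = 17.35
Average = 17.35 / 10 = 1.74 mm
Minimum = 0.86 mm
Maximum = 2.92 mm
Range = 2.92 - 0.86 = 2.06 mm


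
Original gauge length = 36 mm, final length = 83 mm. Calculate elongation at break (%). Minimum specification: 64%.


Elongation = 130.6%
Meets spec: Yes


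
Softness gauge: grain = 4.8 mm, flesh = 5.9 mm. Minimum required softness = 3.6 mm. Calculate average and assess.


Average softness = 5.35 mm
Meets requirement: Yes


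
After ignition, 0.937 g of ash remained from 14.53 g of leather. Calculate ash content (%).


6.45%


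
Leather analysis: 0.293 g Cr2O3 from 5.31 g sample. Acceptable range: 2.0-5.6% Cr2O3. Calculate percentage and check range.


Cr2O3 = 5.52%
Within range: Yes

Cr2O3% = 0.293 / 5.31 x 100 = 5.52%
Acceptable range: 2.0 to 5.6%
Within range: Yes


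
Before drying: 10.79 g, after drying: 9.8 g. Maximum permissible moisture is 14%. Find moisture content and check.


Moisture content = 9.2%
Acceptable: Yes

MC = (10.79 - 9.8) / 10.79 x 100 = 9.2%
Maximum: 14%
Acceptable: Yes


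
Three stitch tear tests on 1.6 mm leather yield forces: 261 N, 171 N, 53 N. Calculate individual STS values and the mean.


STS1 = 163.1 N/mm
STS2 = 106.9 N/mm
STS3 = 33.1 N/mm
Mean = 101.0 N/mm


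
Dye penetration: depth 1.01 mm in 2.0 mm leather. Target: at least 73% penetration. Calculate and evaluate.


Penetration = 50.5%
Meets target: No

Penetration = 1.01 / 2.0 x 100 = 50.5%
Target: 73%
Meets target: No


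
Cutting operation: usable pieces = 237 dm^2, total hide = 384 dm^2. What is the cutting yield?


Yield = usable / total x 100
Yield = 237 / 384 x 100 = 61.7%


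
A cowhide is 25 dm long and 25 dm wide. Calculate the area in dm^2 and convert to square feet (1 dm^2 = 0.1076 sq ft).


Area = 25 x 25 = 625 dm^2
Conversion: 625 x 0.1076 = 67.25 sq ft


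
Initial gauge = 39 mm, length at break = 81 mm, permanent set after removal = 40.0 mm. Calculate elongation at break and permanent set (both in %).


Elongation at break = 107.7%
Permanent set = 2.6%

Elongation at break = (81 - 39) / 39 x 100 = 107.7%
Permanent set = (40.0 - 39) / 39 x 100 = 2.6%


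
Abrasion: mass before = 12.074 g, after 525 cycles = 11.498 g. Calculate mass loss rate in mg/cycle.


Mass loss = 12.074 - 11.498 = 0.576 g
Rate = 0.576 / 525 x 1000 = 1.097 mg/cycle


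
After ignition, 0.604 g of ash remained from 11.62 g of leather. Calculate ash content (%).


Ash% = 0.604 / 11.62 x 100
Ash% = 5.20%


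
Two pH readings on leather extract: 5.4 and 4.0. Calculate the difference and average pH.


Difference = |5.4 - 4.0| = 1.4
Average = (5.4 + 4.0) / 2 = 4.70


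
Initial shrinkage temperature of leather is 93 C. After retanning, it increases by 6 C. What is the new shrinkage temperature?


99 C

New Ts = 93 + 6 = 99 C


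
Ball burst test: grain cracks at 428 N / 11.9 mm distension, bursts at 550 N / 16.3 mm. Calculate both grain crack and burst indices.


Crack index = 36.0 N/mm
Burst index = 33.7 N/mm

Crack index = 428 / 11.9 = 36.0 N/mm
Burst index = 550 / 16.3 = 33.7 N/mm


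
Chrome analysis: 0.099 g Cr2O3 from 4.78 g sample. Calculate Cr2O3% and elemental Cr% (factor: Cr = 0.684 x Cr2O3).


Cr2O3 = 2.07%
Cr = 1.42%

Cr2O3% = 0.099 / 4.78 x 100 = 2.07%
Cr% = 2.07 x 0.684 = 1.42%


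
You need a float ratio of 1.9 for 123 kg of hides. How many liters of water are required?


233.7 L

Water = hide weight x target ratio
Water = 123 x 1.9 = 233.7 L


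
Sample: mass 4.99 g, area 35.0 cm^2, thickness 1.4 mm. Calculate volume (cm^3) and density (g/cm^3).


Volume = 4.900 cm^3
Density = 1.018 g/cm^3

Thickness in cm = 1.4 / 10 = 0.14 cm
Volume = 35.0 x 0.14 = 4.900 cm^3
Density = 4.99 / 4.900 = 1.018 g/cm^3


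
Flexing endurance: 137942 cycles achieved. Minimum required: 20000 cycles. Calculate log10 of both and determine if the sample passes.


Achieved: log10 = 5.14
Required: log10 = 4.30
Passes: Yes


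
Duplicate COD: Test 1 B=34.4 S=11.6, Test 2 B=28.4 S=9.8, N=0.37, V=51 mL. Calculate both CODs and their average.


COD1 = 1323.3 mg/L
COD2 = 1079.5 mg/L
Average = 1201.4 mg/L


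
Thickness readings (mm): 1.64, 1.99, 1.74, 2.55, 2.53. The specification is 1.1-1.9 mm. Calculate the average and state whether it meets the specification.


Sum = 10.45
Average = 10.45 / 5 = 2.09 mm
Specification range: 1.1 to 1.9 mm
Within spec: No


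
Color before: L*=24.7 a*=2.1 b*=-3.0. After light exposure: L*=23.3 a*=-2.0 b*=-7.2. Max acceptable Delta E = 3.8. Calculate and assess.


dL = -1.4, da = -4.1, db = -4.2
dE = sqrt((-1.4)^2 + (-4.1)^2 + (-4.2)^2) = 6.03
Max = 3.8
Passes: No


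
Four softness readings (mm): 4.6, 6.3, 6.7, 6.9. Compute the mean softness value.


6.13 mm

Sum = 4.6 + 6.3 + 6.7 + 6.9
Mean = 24.5 / 4 = 6.13 mm


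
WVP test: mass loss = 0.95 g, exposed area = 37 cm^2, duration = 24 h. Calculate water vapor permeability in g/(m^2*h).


WVP = mass_loss / (area x time) x 10000
WVP = 0.95 / (37 x 24) x 10000
WVP = 0.95 / 888 x 10000 = 10.70 g/(m^2*h)


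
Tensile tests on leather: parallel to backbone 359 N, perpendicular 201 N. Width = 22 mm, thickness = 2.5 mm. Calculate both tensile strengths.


Area = 22 x 2.5 = 55.0 mm^2
TS (parallel) = 359 / 55.0 = 6.53 N/mm^2
TS (perpendicular) = 201 / 55.0 = 3.65 N/mm^2


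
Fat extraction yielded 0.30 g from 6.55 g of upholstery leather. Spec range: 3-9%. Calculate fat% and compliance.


Fat% = 0.30 / 6.55 x 100 = 4.6%
Spec range: 3-9%
Compliant: Yes


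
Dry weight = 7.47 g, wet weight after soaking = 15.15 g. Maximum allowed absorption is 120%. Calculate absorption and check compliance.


WA = (15.15 - 7.47) / 7.47 x 100 = 102.8%
Maximum allowed: 120%
Compliant: Yes


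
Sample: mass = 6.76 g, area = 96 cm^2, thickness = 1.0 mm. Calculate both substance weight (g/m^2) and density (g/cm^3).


SW = 6.76 / 96 x 10000 = 704.2 g/m^2
Volume = 96 x 1.0 / 10 = 9.60 cm^3
Density = 6.76 / 9.60 = 0.704 g/cm^3


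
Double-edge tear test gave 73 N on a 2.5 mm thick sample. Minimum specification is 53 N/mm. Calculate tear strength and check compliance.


Tear strength = 73 / 2.5 = 29.2 N/mm
Required minimum = 53 N/mm
Compliant: No


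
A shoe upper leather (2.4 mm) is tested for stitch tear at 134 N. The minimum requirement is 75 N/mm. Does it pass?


STS = 55.8 N/mm
Passes: No

STS = 134 / 2.4 = 55.8 N/mm
Minimum required: 75 N/mm
Passes: No


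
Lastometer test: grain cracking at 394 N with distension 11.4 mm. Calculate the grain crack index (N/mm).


Grain crack index = force / distension
Index = 394 / 11.4 = 34.6 N/mm


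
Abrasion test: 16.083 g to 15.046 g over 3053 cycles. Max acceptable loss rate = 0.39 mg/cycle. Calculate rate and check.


Loss = 16.083 - 15.046 = 1.037 g
Rate = 1.037 g / 3053 cycles x 1000 = 0.340 mg/cycle
Max = 0.39 mg/cycle
Passes: Yes


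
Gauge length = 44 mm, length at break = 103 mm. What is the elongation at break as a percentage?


Extension = 103 - 44 = 59 mm
Elongation = 59 / 44 x 100 = 134.1%


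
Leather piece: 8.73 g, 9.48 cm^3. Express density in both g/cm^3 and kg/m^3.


Density = 8.73 / 9.48 = 0.921 g/cm^3
Convert: 0.921 x 1000 = 921 kg/m^3


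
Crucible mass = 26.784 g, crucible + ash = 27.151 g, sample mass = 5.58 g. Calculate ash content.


Ash mass = 0.367 g
Ash content = 6.58%

Ash mass = 27.151 - 26.784 = 0.367 g
Ash% = 0.367 / 5.58 x 100 = 6.58%


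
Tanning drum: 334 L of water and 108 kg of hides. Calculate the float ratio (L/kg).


3.1

Float ratio = water / hide weight
Ratio = 334 / 108 = 3.1


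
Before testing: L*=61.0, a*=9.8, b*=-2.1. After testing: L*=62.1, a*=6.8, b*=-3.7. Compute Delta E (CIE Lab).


Delta E = 3.57


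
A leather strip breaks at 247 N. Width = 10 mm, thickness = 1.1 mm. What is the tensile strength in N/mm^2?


22.45 N/mm^2

Cross-sectional area = 10 x 1.1 = 11.0 mm^2
Tensile strength = 247 / 11.0 = 22.45 N/mm^2


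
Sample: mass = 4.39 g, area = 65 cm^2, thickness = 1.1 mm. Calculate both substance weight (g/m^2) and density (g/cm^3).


SW = 4.39 / 65 x 10000 = 675.4 g/m^2
Volume = 65 x 1.1 / 10 = 7.15 cm^3
Density = 4.39 / 7.15 = 0.614 g/cm^3


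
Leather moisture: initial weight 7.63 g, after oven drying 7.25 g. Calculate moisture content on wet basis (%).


5.0%

Moisture = 7.63 - 7.25 = 0.38 g
MC = 0.38 / 7.63 x 100 = 5.0%


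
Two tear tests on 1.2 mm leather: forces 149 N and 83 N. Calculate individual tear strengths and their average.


Tear 1 = 124.2 N/mm
Tear 2 = 69.2 N/mm
Average = 96.7 N/mm

Tear 1 = 149 / 1.2 = 124.2 N/mm
Tear 2 = 83 / 1.2 = 69.2 N/mm
Average = (124.2 + 69.2) / 2 = 96.7 N/mm


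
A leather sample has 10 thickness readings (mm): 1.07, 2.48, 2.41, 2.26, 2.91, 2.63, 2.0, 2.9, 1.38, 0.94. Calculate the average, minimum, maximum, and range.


Sum = 20.98
Average = 20.98 / 10 = 2.10 mm
Minimum = 0.94 mm
Maximum = 2.91 mm
Range = 2.91 - 0.94 = 1.97 mm


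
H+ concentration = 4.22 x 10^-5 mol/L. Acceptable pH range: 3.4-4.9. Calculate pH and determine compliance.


pH = 4.37
Compliant: Yes

pH = -log10(4.22 x 10^-5) = 4.37
Range: 3.4 to 4.9
Compliant: Yes


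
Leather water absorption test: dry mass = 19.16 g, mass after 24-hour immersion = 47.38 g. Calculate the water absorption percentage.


Water absorbed = 47.38 - 19.16 = 28.22 g
WA% = 28.22 / 19.16 x 100 = 147.3%


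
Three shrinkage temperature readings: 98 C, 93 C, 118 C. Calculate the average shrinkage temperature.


Average = (98 + 93 + 118) / 3
Average = 309 / 3 = 103.0 C


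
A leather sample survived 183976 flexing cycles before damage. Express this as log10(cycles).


log10(183976) = 5.26


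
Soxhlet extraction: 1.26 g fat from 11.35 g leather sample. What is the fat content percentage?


11.1%

Fat content = 1.26 / 11.35 x 100
Fat = 11.1%


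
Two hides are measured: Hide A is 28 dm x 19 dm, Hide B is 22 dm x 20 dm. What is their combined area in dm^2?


Hide A area = 28 x 19 = 532 dm^2
Hide B area = 22 x 20 = 440 dm^2
Total = 532 + 440 = 972 dm^2


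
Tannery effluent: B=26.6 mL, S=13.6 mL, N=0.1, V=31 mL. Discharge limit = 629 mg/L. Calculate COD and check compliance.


COD = (26.6 - 13.6) x 0.1 x 8000 / 31 = 335.5 mg/L
Limit: 629 mg/L
Compliant: Yes


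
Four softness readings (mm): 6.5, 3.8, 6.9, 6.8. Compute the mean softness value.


Sum = 6.5 + 3.8 + 6.9 + 6.8
Mean = 24.0 / 4 = 6.00 mm


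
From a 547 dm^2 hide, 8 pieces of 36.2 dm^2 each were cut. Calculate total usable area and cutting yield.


Total usable = 8 x 36.2 = 289.6 dm^2
Yield = 289.6 / 547 x 100 = 52.9%


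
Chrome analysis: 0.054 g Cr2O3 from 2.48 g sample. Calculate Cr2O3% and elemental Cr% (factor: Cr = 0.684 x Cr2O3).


Cr2O3 = 2.18%
Cr = 1.49%


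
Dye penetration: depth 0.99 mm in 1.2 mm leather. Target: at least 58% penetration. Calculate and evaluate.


Penetration = 0.99 / 1.2 x 100 = 82.5%
Target: 58%
Meets target: Yes


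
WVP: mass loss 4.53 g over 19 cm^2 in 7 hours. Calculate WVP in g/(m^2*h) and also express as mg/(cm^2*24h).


WVP = 4.53 / (19 x 7) x 10000 = 340.60 g/(m^2*h)
Mass loss in mg = 4.53 x 1000 = 4530 mg
Per cm^2 per 24h in mg: 4530 x 24 / (19 x 7) = 108720 / 133 = 817.44 mg/(cm^2*24h)


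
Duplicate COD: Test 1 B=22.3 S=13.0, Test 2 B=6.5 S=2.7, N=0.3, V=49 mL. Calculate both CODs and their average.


COD1 = (22.3 - 13.0) x 0.3 x 8000 / 49 = 455.5 mg/L
COD2 = (6.5 - 2.7) x 0.3 x 8000 / 49 = 186.1 mg/L
Average = (455.5 + 186.1) / 2 = 320.8 mg/L


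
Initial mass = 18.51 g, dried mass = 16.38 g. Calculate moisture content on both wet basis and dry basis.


Wet basis = 11.5%
Dry basis = 13.0%

Moisture lost = 18.51 - 16.38 = 2.13 g
Wet basis MC = 2.13 / 18.51 x 100 = 11.5%
Dry basis MC = 2.13 / 16.38 x 100 = 13.0%


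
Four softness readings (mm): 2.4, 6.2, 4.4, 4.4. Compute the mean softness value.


4.35 mm


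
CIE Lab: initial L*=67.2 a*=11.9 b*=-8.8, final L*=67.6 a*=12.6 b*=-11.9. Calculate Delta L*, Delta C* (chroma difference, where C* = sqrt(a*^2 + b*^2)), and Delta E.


Delta L* = 67.6 - 67.2 = 0.4
C1* = sqrt((11.9)^2 + (-8.8)^2) = 14.800
C2* = sqrt((12.6)^2 + (-11.9)^2) = 17.331
Delta C* = 17.331 - 14.800 = 2.53
Delta E = sqrt((0.4)^2 + (0.7)^2 + (-3.1)^2) = 3.20


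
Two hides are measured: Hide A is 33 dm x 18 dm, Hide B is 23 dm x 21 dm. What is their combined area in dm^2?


Hide A area = 33 x 18 = 594 dm^2
Hide B area = 23 x 21 = 483 dm^2
Total = 594 + 483 = 1077 dm^2


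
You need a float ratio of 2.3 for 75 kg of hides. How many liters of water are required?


Water = hide weight x target ratio
Water = 75 x 2.3 = 172.5 L


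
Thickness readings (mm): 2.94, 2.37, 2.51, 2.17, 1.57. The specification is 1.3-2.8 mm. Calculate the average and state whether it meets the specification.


Average = 2.31 mm
Within specification: Yes

Sum = 11.56
Average = 11.56 / 5 = 2.31 mm
Specification range: 1.3 to 2.8 mm
Within spec: Yes


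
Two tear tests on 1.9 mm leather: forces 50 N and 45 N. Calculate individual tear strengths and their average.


Tear 1 = 26.3 N/mm
Tear 2 = 23.7 N/mm
Average = 25.0 N/mm

Tear 1 = 50 / 1.9 = 26.3 N/mm
Tear 2 = 45 / 1.9 = 23.7 N/mm
Average = (26.3 + 23.7) / 2 = 25.0 N/mm


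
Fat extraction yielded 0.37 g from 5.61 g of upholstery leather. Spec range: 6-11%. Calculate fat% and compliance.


Fat% = 0.37 / 5.61 x 100 = 6.6%
Spec range: 6-11%
Compliant: Yes


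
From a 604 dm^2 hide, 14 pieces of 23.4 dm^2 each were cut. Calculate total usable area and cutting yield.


Usable area = 327.6 dm^2
Yield = 54.2%

Total usable = 14 x 23.4 = 327.6 dm^2
Yield = 327.6 / 604 x 100 = 54.2%


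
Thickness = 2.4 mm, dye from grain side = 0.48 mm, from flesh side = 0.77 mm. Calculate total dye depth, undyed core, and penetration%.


Total dyed = 1.25 mm
Undyed core = 1.15 mm
Penetration = 52.1%

Total dyed = 0.48 + 0.77 = 1.25 mm
Undyed core = 2.4 - 1.25 = 1.15 mm
Penetration = 1.25 / 2.4 x 100 = 52.1%


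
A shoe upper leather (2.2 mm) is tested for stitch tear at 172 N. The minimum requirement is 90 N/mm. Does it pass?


STS = 78.2 N/mm
Passes: No


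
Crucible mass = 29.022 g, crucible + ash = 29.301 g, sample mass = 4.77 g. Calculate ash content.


Ash mass = 0.279 g
Ash content = 5.85%

Ash mass = 29.301 - 29.022 = 0.279 g
Ash% = 0.279 / 4.77 x 100 = 5.85%


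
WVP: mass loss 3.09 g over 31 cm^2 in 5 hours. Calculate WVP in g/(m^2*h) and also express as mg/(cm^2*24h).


WVP = 3.09 / (31 x 5) x 10000 = 199.35 g/(m^2*h)
Mass loss in mg = 3.09 x 1000 = 3090 mg
Per cm^2 per 24h in mg: 3090 x 24 / (31 x 5) = 74160 / 155 = 478.45 mg/(cm^2*24h)


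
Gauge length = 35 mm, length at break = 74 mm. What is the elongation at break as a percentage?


111.4%


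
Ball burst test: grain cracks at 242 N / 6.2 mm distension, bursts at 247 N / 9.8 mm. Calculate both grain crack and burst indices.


Crack index = 39.0 N/mm
Burst index = 25.2 N/mm


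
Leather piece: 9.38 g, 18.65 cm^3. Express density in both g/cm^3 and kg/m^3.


Density = 9.38 / 18.65 = 0.503 g/cm^3
Convert: 0.503 x 1000 = 503 kg/m^3


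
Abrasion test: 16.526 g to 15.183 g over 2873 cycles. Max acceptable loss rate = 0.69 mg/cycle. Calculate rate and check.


Loss = 16.526 - 15.183 = 1.343 g
Rate = 1.343 g / 2873 cycles x 1000 = 0.467 mg/cycle
Max = 0.69 mg/cycle
Passes: Yes


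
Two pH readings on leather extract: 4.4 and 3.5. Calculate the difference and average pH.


Difference = 0.9
Average pH = 3.95


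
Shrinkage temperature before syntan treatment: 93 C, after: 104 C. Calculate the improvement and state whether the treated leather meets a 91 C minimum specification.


Improvement = 104 - 93 = 11 C
Spec check: 104 C >= 91 C? Yes


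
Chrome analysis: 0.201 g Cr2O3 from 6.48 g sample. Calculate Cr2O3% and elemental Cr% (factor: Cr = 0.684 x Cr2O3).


Cr2O3 = 3.10%
Cr = 2.12%

Cr2O3% = 0.201 / 6.48 x 100 = 3.10%
Cr% = 3.10 x 0.684 = 2.12%


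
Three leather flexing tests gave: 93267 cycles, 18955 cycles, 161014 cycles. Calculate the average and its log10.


Average = 91079 cycles
log10 = 4.96

Average = (93267 + 18955 + 161014) / 3 = 91079 cycles
log10(91079) = 4.96


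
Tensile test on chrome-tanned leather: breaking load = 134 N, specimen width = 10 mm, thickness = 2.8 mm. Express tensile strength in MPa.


4.79 MPa

Cross-section = 10 x 2.8 = 28.0 mm^2
TS = 134 / 28.0 = 4.79 MPa
(1 N/mm^2 = 1 MPa)


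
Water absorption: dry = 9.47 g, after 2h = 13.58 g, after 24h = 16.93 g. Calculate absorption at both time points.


2h absorption = 43.4%
24h absorption = 78.8%


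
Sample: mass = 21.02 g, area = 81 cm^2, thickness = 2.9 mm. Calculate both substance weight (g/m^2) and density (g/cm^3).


SW = 21.02 / 81 x 10000 = 2595.1 g/m^2
Volume = 81 x 2.9 / 10 = 23.49 cm^3
Density = 21.02 / 23.49 = 0.895 g/cm^3


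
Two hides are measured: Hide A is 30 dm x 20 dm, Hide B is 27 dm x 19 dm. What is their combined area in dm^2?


Hide A area = 30 x 20 = 600 dm^2
Hide B area = 27 x 19 = 513 dm^2
Total = 600 + 513 = 1113 dm^2


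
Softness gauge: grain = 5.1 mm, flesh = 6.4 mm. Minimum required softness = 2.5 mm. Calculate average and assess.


Average softness = 5.75 mm
Meets requirement: Yes


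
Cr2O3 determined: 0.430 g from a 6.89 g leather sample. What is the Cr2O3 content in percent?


6.24%


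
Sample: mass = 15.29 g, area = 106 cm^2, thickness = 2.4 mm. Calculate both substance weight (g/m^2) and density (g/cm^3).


SW = 15.29 / 106 x 10000 = 1442.5 g/m^2
Volume = 106 x 2.4 / 10 = 25.44 cm^3
Density = 15.29 / 25.44 = 0.601 g/cm^3


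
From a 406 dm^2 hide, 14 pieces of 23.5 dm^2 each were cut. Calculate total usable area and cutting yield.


Usable area = 329.0 dm^2
Yield = 81.0%

Total usable = 14 x 23.5 = 329.0 dm^2
Yield = 329.0 / 406 x 100 = 81.0%


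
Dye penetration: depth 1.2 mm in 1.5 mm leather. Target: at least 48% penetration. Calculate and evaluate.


Penetration = 1.2 / 1.5 x 100 = 80.0%
Target: 48%
Meets target: Yes


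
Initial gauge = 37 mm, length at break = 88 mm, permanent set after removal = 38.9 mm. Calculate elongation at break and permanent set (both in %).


Elongation at break = 137.8%
Permanent set = 5.1%

Elongation at break = (88 - 37) / 37 x 100 = 137.8%
Permanent set = (38.9 - 37) / 37 x 100 = 5.1%


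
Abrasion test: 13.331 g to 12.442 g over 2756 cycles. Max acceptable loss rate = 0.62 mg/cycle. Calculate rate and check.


Rate = 0.323 mg/cycle
Passes: Yes

Loss = 13.331 - 12.442 = 0.889 g
Rate = 0.889 g / 2756 cycles x 1000 = 0.323 mg/cycle
Max = 0.62 mg/cycle
Passes: Yes


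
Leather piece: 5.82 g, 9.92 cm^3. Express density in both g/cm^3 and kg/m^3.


Density = 5.82 / 9.92 = 0.587 g/cm^3
Convert: 0.587 x 1000 = 587 kg/m^3


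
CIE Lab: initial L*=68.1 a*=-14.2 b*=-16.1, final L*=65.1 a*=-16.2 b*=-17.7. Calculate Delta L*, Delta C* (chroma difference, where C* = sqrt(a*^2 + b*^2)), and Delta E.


Delta L* = -3.0
Delta C* = 2.53
Delta E = 3.94


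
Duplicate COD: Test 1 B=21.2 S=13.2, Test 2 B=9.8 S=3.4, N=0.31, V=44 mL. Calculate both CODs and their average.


COD1 = 450.9 mg/L
COD2 = 360.7 mg/L
Average = 405.8 mg/L


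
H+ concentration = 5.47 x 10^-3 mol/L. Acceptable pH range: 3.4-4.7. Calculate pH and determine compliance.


pH = 2.26
Compliant: No

pH = -log10(5.47 x 10^-3) = 2.26
Range: 3.4 to 4.7
Compliant: No


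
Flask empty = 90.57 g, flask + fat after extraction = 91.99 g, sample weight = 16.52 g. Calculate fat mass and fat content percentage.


Fat mass = 1.42 g
Fat content = 8.6%


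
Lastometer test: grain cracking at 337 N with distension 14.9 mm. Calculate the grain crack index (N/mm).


22.6 N/mm

Grain crack index = force / distension
Index = 337 / 14.9 = 22.6 N/mm


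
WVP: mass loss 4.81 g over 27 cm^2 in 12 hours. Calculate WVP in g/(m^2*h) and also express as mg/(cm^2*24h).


WVP = 4.81 / (27 x 12) x 10000 = 148.46 g/(m^2*h)
Mass loss in mg = 4.81 x 1000 = 4810 mg
Per cm^2 per 24h in mg: 4810 x 24 / (27 x 12) = 115440 / 324 = 356.30 mg/(cm^2*24h)


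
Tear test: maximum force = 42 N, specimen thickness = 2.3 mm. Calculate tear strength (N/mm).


Tear strength = force / thickness
Tear = 42 / 2.3 = 18.3 N/mm


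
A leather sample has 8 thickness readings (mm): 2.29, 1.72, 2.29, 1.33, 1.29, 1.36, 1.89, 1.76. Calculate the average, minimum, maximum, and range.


Sum = 13.93
Average = 13.93 / 8 = 1.74 mm
Minimum = 1.29 mm
Maximum = 2.29 mm
Range = 2.29 - 1.29 = 1.00 mm


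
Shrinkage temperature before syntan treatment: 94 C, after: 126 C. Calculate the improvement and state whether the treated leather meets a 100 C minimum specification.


Improvement = 126 - 94 = 32 C
Spec check: 126 C >= 100 C? Yes


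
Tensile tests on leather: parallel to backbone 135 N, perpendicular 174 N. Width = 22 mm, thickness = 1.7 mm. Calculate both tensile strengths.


Area = 22 x 1.7 = 37.4 mm^2
TS (parallel) = 135 / 37.4 = 3.61 N/mm^2
TS (perpendicular) = 174 / 37.4 = 4.65 N/mm^2


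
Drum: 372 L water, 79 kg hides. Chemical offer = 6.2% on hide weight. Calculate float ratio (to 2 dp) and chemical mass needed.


Float ratio = 4.71
Chemical needed = 4.898 kg


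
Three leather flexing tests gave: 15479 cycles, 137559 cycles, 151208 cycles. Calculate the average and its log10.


Average = 101415 cycles
log10 = 5.01


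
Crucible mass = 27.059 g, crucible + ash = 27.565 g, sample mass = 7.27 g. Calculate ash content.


Ash mass = 27.565 - 27.059 = 0.506 g
Ash% = 0.506 / 7.27 x 100 = 6.96%


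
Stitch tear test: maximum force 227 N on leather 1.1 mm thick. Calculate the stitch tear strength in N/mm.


206.4 N/mm

Stitch tear strength = force / thickness
STS = 227 / 1.1 = 206.4 N/mm


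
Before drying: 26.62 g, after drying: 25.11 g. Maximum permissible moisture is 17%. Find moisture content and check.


Moisture content = 5.7%
Acceptable: Yes

MC = (26.62 - 25.11) / 26.62 x 100 = 5.7%
Maximum: 17%
Acceptable: Yes


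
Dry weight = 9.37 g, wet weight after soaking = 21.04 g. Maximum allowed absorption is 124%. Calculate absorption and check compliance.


Absorption = 124.5%
Compliant: No


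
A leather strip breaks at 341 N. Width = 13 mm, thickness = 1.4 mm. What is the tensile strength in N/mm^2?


Cross-sectional area = 13 x 1.4 = 18.2 mm^2
Tensile strength = 341 / 18.2 = 18.74 N/mm^2


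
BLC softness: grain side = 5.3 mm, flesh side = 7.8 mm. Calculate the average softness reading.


6.55 mm

Average = (5.3 + 7.8) / 2
Average = 6.55 mm


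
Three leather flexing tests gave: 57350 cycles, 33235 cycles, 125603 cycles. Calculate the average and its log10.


Average = (57350 + 33235 + 125603) / 3 = 72063 cycles
log10(72063) = 4.86


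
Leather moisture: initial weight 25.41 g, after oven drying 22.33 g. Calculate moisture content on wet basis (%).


Moisture = 25.41 - 22.33 = 3.08 g
MC = 3.08 / 25.41 x 100 = 12.1%


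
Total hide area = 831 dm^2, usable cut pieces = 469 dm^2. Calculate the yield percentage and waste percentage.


Yield = 56.4%
Waste = 43.6%

Yield = 469 / 831 x 100 = 56.4%
Waste = 831 - 469 = 362 dm^2
Waste% = 100 - 56.4 = 43.6%


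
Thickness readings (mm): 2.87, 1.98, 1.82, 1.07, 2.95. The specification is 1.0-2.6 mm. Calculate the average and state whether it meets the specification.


Average = 2.14 mm
Within specification: Yes


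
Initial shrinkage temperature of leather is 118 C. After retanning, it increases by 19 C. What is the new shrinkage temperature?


137 C


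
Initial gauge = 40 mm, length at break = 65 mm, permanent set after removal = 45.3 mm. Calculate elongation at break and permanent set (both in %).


Elongation at break = 62.5%
Permanent set = 13.3%

Elongation at break = (65 - 40) / 40 x 100 = 62.5%
Permanent set = (45.3 - 40) / 40 x 100 = 13.3%


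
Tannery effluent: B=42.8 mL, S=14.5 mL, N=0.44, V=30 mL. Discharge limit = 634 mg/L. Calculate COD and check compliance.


COD = (42.8 - 14.5) x 0.44 x 8000 / 30 = 3320.5 mg/L
Limit: 634 mg/L
Compliant: No


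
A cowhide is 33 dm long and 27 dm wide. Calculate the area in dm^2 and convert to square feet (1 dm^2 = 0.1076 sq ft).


891 dm^2
95.87 sq ft

Area = 33 x 27 = 891 dm^2
Conversion: 891 x 0.1076 = 95.87 sq ft
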